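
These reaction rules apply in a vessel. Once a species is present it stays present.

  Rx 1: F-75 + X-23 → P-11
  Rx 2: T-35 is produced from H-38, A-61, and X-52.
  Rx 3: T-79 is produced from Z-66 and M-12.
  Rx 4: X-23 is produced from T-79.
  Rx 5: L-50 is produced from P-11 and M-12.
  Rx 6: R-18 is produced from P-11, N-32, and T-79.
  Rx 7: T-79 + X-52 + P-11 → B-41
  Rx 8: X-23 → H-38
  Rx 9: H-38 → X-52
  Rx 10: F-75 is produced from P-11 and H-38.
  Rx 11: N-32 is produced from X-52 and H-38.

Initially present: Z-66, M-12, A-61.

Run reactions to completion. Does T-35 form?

Z-66 and M-12 present → T-79 forms (Rx 3).
T-79 present → X-23 forms (Rx 4).
X-23 present → H-38 forms (Rx 8).
H-38 present → X-52 forms (Rx 9).
H-38, A-61, and X-52 present → T-35 forms (Rx 2).

Yes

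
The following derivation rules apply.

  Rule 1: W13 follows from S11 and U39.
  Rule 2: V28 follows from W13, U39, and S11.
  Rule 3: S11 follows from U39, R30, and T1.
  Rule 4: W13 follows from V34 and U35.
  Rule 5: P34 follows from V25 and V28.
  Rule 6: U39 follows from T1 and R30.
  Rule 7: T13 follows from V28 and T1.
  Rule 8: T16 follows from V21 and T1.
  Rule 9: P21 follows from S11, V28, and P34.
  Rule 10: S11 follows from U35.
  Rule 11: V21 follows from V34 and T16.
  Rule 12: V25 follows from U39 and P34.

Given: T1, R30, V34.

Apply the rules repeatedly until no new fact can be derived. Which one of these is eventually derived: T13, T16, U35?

From T1 and R30, Rule 6 gives U39.
From U39, R30, and T1, Rule 3 gives S11.
From S11 and U39, Rule 1 gives W13.
From W13, U39, and S11, Rule 2 gives V28.
V28 and T1 hold, so T13 follows (Rule 7).
T16 would need V21 and T1 (Rule 8), but V21 is never established. No rule produces U35, and it is not given.

T13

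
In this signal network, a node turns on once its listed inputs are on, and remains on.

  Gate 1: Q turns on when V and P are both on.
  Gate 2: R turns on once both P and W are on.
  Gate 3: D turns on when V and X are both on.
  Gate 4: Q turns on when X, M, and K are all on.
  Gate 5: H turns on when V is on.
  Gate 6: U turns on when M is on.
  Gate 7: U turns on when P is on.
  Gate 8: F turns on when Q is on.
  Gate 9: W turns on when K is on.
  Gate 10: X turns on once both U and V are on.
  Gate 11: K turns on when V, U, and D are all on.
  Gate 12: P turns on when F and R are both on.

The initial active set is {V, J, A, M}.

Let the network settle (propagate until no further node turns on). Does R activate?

No

R would need P and W (Gate 2), but P never turns on.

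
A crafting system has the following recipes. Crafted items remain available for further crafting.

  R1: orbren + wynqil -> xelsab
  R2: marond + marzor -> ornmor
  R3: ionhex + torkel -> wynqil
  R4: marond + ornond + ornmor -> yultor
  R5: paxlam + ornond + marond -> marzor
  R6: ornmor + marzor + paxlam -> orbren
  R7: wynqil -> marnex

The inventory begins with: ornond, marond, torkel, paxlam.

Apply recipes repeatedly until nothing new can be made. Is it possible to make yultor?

Yes

Using R5, paxlam, ornond, and marond make marzor.
Using R2, marond and marzor make ornmor.
Using R4, marond, ornond, and ornmor make yultor.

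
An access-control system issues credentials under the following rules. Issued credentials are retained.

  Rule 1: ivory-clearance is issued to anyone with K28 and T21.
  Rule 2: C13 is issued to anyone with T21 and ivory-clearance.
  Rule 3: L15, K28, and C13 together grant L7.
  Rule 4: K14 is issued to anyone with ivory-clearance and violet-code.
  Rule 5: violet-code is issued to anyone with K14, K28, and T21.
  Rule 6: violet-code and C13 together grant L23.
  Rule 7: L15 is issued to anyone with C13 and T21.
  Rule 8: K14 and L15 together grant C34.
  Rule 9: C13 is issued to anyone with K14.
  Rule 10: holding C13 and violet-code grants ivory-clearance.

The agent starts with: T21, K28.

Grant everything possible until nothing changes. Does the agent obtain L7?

Yes

Holding K28 and T21 grants ivory-clearance (Rule 1).
Holding T21 and ivory-clearance grants C13 (Rule 2).
Holding C13 and T21 grants L15 (Rule 7).
Holding L15, K28, and C13 grants L7 (Rule 3).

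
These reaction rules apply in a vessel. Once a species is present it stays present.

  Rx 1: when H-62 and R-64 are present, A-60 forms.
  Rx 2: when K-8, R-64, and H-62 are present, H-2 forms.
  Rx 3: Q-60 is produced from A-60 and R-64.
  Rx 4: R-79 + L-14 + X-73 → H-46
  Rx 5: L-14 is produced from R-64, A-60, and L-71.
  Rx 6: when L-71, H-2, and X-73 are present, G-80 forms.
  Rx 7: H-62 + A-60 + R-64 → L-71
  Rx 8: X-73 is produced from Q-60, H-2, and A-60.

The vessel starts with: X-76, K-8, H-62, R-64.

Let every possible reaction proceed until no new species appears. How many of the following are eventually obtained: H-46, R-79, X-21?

H-46 would need R-79, L-14, and X-73 (Rx 4), but R-79 never forms.
No rule produces R-79, and it is not given.
No rule produces X-21, and it is not given.
None of the 3 are reached.

0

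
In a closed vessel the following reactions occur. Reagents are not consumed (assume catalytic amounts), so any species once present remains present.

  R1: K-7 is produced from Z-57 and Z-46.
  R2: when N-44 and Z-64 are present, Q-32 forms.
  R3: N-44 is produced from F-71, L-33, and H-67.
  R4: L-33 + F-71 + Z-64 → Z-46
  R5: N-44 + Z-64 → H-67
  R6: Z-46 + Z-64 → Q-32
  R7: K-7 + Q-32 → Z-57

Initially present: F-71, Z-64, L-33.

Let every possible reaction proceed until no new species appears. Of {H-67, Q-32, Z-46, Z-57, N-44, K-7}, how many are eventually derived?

L-33, F-71, and Z-64 present → Z-46 forms (R4).
Z-46 and Z-64 present → Q-32 forms (R6).
H-67 would need N-44 and Z-64 (R5), but N-44 never forms.
Q-32: reached.
Z-46: reached.
Z-57 would need K-7 and Q-32 (R7), but K-7 never forms.
N-44 would need F-71, L-33, and H-67 (R3), but H-67 never forms.
K-7 would need Z-57 and Z-46 (R1), but Z-57 never forms.
Reached: Q-32 and Z-46 — 2 of the 6.

2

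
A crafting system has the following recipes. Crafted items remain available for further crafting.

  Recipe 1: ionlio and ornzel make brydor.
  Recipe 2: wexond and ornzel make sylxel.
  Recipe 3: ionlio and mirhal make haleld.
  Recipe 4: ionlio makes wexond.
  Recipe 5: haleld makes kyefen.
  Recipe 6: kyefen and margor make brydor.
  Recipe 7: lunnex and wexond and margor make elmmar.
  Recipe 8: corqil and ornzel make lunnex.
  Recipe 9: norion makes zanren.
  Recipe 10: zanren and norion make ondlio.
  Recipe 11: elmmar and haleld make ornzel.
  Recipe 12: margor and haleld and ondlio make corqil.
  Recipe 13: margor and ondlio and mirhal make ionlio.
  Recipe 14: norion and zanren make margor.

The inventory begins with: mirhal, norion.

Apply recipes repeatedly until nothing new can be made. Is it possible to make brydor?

Yes

Using Recipe 9, norion makes zanren.
zanren and norion → ondlio (Recipe 10).
Using Recipe 14, norion and zanren make margor.
margor and ondlio and mirhal → ionlio (Recipe 13).
ionlio and mirhal → haleld (Recipe 3).
Using Recipe 5, haleld makes kyefen.
kyefen and margor → brydor (Recipe 6).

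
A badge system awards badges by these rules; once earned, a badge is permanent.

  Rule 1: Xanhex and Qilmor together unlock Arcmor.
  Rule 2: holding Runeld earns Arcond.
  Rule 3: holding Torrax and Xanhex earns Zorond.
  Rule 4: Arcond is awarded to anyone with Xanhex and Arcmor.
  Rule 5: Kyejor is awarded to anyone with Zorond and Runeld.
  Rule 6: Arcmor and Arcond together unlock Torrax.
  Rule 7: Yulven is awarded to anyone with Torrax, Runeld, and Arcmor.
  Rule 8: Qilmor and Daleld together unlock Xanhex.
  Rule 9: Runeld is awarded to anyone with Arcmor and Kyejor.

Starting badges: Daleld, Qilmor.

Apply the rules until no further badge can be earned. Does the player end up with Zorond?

Yes

With Qilmor and Daleld, Xanhex is earned (Rule 8).
With Xanhex and Qilmor, Arcmor is earned (Rule 1).
With Xanhex and Arcmor, Arcond is earned (Rule 4).
With Arcmor and Arcond, Torrax is earned (Rule 6).
With Torrax and Xanhex, Zorond is earned (Rule 3).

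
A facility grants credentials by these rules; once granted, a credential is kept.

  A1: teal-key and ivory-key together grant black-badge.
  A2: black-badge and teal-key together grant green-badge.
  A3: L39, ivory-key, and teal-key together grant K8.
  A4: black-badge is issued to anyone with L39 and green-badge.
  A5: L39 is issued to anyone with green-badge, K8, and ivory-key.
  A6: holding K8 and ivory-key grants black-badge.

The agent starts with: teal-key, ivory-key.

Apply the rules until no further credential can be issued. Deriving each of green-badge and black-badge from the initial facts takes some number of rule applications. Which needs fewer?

black-badge: Holding teal-key and ivory-key grants black-badge (A1). [1 rule application]
green-badge: Holding teal-key and ivory-key grants black-badge (A1). Holding black-badge and teal-key grants green-badge (A2). [2 rule applications]
black-badge needs fewer.

black-badge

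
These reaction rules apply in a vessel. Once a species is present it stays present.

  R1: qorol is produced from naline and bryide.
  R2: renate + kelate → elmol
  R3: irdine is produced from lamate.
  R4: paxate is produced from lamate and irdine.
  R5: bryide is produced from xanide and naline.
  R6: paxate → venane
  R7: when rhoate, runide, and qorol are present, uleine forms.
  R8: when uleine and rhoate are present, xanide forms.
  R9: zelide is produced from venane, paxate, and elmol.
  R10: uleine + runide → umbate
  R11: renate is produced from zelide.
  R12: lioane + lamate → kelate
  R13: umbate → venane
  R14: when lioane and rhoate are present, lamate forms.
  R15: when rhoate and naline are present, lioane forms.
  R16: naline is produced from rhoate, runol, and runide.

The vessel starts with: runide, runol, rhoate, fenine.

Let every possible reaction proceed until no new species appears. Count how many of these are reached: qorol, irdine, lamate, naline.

rhoate, runol, and runide present → naline forms (R16).
rhoate and naline present → lioane forms (R15).
lioane and rhoate present → lamate forms (R14).
lamate present → irdine forms (R3).
qorol would need naline and bryide (R1), but bryide never forms.
irdine: reached.
lamate: reached.
naline: reached.
Reached: irdine, lamate, and naline — 3 of the 4.

3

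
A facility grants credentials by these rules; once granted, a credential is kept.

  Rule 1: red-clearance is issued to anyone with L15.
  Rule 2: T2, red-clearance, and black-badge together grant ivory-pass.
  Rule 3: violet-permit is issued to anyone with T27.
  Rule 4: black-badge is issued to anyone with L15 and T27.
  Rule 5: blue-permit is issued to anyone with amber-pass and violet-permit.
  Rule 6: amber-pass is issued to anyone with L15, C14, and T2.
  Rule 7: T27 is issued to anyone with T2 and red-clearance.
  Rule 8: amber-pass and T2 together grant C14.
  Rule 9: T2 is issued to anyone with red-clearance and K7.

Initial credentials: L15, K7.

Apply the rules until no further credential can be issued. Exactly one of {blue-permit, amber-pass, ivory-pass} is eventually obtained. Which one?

ivory-pass

Holding L15 grants red-clearance (Rule 1).
Holding red-clearance and K7 grants T2 (Rule 9).
Holding T2 and red-clearance grants T27 (Rule 7).
Holding L15 and T27 grants black-badge (Rule 4).
Holding T2, red-clearance, and black-badge grants ivory-pass (Rule 2).
amber-pass would need L15, C14, and T2 (Rule 6), but C14 is never granted. blue-permit would need amber-pass and violet-permit (Rule 5), but amber-pass is never granted.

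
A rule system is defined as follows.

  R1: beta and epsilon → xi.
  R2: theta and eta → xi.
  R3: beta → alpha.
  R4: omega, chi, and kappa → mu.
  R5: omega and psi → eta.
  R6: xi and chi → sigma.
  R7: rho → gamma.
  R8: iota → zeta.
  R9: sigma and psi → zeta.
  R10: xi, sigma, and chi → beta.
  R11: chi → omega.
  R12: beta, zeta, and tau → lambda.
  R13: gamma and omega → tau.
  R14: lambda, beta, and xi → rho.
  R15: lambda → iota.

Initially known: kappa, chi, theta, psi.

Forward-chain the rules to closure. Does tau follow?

tau would need gamma and omega (R13), but gamma is never established.

No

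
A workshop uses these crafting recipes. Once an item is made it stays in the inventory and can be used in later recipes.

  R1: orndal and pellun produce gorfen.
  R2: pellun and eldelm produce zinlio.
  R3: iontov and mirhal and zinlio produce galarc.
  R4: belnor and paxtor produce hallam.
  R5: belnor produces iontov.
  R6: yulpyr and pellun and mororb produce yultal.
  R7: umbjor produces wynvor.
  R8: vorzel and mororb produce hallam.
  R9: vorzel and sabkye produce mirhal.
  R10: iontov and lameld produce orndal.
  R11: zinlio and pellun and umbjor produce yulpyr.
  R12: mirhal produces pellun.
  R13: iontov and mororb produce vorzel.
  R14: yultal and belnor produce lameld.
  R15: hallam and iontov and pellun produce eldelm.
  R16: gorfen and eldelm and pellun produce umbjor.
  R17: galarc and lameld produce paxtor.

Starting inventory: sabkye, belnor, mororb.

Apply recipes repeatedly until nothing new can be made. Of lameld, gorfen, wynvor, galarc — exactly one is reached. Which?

galarc

belnor → iontov (R5).
iontov and mororb → vorzel (R13).
Using R8, vorzel and mororb make hallam.
Using R9, vorzel and sabkye make mirhal.
Using R12, mirhal makes pellun.
Using R15, hallam, iontov, and pellun make eldelm.
Using R2, pellun and eldelm make zinlio.
Using R3, iontov, mirhal, and zinlio make galarc.
lameld would need yultal and belnor (R14), but yultal is never obtained. wynvor would need umbjor (R7), but umbjor is never obtained. gorfen would need orndal and pellun (R1), but orndal is never obtained.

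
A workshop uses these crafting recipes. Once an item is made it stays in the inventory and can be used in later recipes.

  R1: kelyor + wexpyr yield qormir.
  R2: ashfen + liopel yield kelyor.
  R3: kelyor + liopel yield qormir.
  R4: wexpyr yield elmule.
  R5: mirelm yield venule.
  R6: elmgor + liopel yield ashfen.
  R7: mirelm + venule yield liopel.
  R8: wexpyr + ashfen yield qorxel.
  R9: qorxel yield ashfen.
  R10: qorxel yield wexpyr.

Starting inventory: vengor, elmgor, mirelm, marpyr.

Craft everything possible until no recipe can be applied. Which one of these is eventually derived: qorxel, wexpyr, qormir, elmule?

Using R5, mirelm makes venule.
mirelm + venule → liopel (R7).
elmgor + liopel → ashfen (R6).
ashfen + liopel → kelyor (R2).
Using R3, kelyor and liopel make qormir.
wexpyr would need qorxel (R10), but qorxel is never obtained. qorxel would need wexpyr and ashfen (R8), but wexpyr is never obtained. elmule would need wexpyr (R4), but wexpyr is never obtained.

qormir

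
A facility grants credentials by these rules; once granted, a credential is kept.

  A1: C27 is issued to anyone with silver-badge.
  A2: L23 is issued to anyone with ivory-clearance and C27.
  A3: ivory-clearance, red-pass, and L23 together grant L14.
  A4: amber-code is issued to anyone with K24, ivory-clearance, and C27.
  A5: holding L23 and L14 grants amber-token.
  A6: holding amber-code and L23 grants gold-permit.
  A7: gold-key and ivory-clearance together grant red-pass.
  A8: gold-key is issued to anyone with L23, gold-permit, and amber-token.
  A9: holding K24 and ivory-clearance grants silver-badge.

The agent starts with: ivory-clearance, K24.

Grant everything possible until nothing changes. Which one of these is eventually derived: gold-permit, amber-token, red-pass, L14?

gold-permit

Holding K24 and ivory-clearance grants silver-badge (A9).
Holding silver-badge grants C27 (A1).
Holding K24, ivory-clearance, and C27 grants amber-code (A4).
Holding ivory-clearance and C27 grants L23 (A2).
Holding amber-code and L23 grants gold-permit (A6).
red-pass would need gold-key and ivory-clearance (A7), but gold-key is never granted. L14 would need ivory-clearance, red-pass, and L23 (A3), but red-pass is never granted. amber-token would need L23 and L14 (A5), but L14 is never granted.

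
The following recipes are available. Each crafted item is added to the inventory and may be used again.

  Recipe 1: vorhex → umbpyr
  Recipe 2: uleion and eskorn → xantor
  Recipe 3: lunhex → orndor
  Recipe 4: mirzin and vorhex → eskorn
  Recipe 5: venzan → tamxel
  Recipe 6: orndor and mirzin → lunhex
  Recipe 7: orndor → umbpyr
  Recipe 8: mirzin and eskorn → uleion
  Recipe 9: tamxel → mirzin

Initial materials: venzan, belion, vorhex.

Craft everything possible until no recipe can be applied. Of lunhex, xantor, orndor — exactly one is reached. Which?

xantor

venzan → tamxel (Recipe 5).
Using Recipe 9, tamxel makes mirzin.
Using Recipe 4, mirzin and vorhex make eskorn.
Using Recipe 8, mirzin and eskorn make uleion.
Using Recipe 2, uleion and eskorn make xantor.
lunhex would need orndor and mirzin (Recipe 6), but orndor is never obtained. orndor would need lunhex (Recipe 3), but lunhex is never obtained.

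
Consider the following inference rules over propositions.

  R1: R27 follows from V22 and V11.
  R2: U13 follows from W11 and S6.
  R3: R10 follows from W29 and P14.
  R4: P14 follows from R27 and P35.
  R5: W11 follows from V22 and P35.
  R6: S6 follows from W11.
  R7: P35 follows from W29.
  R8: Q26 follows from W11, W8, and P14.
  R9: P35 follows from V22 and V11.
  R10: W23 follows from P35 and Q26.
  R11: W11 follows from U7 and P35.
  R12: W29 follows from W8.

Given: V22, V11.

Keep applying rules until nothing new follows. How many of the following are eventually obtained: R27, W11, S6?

3

V22 and V11 hold, so R27 follows (R1).
V22 and V11 hold, so P35 follows (R9).
V22 and P35 hold, so W11 follows (R5).
From W11, R6 gives S6.
R27: reached.
W11: reached.
S6: reached.
All 3 are reached.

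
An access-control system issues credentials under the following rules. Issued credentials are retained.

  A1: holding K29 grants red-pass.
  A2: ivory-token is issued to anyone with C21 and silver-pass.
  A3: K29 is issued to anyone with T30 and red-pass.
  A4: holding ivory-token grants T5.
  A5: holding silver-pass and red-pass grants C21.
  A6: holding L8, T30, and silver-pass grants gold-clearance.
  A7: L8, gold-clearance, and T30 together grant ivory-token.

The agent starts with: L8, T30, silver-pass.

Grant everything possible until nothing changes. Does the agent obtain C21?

C21 would need silver-pass and red-pass (A5), but red-pass is never granted.

No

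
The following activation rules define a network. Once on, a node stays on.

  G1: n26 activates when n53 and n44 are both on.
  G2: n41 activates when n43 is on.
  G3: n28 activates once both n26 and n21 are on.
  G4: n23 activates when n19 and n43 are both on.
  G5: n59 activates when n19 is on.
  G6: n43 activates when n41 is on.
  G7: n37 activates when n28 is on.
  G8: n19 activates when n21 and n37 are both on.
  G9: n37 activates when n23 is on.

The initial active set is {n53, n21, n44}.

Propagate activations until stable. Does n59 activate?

Yes

n53 and n44 are on, so n26 activates (G1).
n26 and n21 are on, so n28 activates (G3).
n28 is on, so n37 activates (G7).
n21 and n37 are on, so n19 activates (G8).
n19 is on, so n59 activates (G5).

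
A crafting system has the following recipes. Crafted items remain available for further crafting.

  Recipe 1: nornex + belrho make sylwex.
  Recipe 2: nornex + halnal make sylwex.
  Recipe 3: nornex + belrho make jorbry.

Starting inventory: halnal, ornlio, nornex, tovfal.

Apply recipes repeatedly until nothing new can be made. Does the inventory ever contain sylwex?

Using Recipe 2, nornex and halnal make sylwex.

Yes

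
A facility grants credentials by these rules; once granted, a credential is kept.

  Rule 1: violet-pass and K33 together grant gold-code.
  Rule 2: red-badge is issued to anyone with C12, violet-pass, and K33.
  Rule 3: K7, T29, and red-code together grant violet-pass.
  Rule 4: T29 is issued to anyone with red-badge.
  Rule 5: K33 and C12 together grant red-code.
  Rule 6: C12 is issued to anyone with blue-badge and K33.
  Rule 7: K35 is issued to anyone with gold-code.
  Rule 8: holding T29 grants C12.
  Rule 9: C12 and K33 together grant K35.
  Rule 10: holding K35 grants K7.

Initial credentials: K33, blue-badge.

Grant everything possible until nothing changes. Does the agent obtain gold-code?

No

gold-code would need violet-pass and K33 (Rule 1), but violet-pass is never granted.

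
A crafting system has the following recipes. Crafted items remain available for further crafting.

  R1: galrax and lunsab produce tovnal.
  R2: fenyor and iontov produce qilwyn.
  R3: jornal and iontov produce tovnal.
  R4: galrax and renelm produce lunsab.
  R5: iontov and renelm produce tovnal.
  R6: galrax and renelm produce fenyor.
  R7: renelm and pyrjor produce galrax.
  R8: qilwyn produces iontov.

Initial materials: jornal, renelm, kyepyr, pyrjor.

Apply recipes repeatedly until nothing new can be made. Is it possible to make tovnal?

Yes

renelm and pyrjor → galrax (R7).
galrax and renelm → lunsab (R4).
Using R1, galrax and lunsab make tovnal.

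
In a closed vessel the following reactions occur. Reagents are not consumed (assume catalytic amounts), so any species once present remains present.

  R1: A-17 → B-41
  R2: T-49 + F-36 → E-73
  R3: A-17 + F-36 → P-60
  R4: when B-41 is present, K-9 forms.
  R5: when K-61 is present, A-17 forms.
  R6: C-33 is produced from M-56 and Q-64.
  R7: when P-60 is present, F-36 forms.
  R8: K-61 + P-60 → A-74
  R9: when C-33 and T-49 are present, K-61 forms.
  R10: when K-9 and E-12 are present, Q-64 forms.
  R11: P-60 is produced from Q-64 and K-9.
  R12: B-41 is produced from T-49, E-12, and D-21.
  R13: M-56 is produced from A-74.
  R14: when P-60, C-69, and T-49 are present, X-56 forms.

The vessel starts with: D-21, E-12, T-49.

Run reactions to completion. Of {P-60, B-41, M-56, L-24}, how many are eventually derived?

2

T-49, E-12, and D-21 present → B-41 forms (R12).
B-41 present → K-9 forms (R4).
K-9 and E-12 present → Q-64 forms (R10).
Q-64 and K-9 present → P-60 forms (R11).
P-60: reached.
B-41: reached.
M-56 would need A-74 (R13), but A-74 never forms.
No rule produces L-24, and it is not given.
Reached: P-60 and B-41 — 2 of the 4.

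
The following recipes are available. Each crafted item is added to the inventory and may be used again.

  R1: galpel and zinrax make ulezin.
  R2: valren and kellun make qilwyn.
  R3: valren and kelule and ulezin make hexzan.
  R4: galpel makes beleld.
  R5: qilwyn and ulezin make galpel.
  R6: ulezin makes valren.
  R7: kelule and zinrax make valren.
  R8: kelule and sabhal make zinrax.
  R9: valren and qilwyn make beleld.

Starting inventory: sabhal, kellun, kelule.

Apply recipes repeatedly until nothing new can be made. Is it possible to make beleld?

Yes

Using R8, kelule and sabhal make zinrax.
kelule and zinrax → valren (R7).
valren and kellun → qilwyn (R2).
valren and qilwyn → beleld (R9).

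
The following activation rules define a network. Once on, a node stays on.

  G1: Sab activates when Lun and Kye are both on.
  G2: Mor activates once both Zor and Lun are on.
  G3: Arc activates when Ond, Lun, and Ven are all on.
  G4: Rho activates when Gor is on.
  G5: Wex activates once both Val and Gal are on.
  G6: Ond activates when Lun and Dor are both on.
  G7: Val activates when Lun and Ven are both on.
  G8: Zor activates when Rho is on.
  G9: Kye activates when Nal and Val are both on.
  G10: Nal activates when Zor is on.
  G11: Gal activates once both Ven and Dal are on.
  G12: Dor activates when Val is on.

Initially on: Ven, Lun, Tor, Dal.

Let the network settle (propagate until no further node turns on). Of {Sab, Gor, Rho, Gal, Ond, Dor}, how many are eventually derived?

3

Lun and Ven are on, so Val activates (G7).
Ven and Dal are on, so Gal activates (G11).
G12: Val on → Dor on.
G6: Lun and Dor on → Ond on.
Sab would need Lun and Kye (G1), but Kye never turns on.
No rule produces Gor, and it is not given.
Rho would need Gor (G4), but Gor never turns on.
Gal: reached.
Ond: reached.
Dor: reached.
Reached: Gal, Ond, and Dor — 3 of the 6.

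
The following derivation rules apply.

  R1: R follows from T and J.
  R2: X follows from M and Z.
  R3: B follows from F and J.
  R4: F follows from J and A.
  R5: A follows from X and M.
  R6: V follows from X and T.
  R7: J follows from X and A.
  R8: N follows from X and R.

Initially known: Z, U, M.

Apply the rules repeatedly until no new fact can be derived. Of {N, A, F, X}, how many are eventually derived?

M and Z hold, so X follows (R2).
X and M hold, so A follows (R5).
X and A hold, so J follows (R7).
From J and A, R4 gives F.
N would need X and R (R8), but R is never established.
A: reached.
F: reached.
X: reached.
Reached: A, F, and X — 3 of the 4.

3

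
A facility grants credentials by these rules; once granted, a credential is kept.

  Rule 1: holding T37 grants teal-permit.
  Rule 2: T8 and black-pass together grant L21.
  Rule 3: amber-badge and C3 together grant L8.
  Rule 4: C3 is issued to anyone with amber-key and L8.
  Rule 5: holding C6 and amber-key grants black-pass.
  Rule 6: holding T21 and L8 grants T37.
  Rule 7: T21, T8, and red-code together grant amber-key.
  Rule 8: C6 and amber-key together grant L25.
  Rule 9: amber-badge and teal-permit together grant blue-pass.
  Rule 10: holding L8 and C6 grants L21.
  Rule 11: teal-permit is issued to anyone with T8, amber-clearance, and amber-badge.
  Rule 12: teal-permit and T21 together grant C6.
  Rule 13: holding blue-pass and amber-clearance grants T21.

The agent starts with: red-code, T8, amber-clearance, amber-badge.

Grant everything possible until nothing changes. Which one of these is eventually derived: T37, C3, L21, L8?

Holding T8, amber-clearance, and amber-badge grants teal-permit (Rule 11).
Holding amber-badge and teal-permit grants blue-pass (Rule 9).
Holding blue-pass and amber-clearance grants T21 (Rule 13).
Holding teal-permit and T21 grants C6 (Rule 12).
Holding T21, T8, and red-code grants amber-key (Rule 7).
Holding C6 and amber-key grants black-pass (Rule 5).
Holding T8 and black-pass grants L21 (Rule 2).
T37 would need T21 and L8 (Rule 6), but L8 is never granted. L8 would need amber-badge and C3 (Rule 3), but C3 is never granted. C3 would need amber-key and L8 (Rule 4), but L8 is never granted.

L21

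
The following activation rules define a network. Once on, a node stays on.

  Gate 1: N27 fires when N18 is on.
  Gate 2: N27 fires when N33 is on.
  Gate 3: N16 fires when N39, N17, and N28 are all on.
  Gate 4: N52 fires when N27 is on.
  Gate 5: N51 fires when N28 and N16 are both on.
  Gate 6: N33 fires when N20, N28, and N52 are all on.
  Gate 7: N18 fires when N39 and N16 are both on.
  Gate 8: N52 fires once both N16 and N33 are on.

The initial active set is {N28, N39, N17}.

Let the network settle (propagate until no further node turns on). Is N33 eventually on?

No

N33 would need N20, N28, and N52 (Gate 6), but N20 never turns on.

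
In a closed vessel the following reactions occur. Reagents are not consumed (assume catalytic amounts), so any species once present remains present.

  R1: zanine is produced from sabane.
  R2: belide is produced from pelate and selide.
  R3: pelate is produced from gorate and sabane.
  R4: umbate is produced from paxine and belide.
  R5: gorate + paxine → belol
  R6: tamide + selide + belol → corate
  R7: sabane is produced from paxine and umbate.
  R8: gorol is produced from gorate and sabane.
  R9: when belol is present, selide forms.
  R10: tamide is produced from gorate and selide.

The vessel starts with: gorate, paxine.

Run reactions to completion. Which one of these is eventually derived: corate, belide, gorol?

gorate and paxine present → belol forms (R5).
belol present → selide forms (R9).
gorate and selide present → tamide forms (R10).
tamide, selide, and belol present → corate forms (R6).
belide would need pelate and selide (R2), but pelate never forms. gorol would need gorate and sabane (R8), but sabane never forms.

corate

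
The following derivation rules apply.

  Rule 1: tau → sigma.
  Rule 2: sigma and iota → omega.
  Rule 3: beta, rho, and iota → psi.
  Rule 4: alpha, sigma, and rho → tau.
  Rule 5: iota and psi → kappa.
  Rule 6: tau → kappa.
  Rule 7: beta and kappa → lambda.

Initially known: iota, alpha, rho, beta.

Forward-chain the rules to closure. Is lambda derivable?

Yes

beta, rho, and iota hold, so psi follows (Rule 3).
iota and psi hold, so kappa follows (Rule 5).
From beta and kappa, Rule 7 gives lambda.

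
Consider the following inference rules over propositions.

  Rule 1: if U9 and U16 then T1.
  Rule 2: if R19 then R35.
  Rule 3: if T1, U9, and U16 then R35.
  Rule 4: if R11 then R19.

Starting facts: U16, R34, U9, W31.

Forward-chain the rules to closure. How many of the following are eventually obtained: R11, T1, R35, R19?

From U9 and U16, Rule 1 gives T1.
From T1, U9, and U16, Rule 3 gives R35.
No rule produces R11, and it is not given.
T1: reached.
R35: reached.
R19 would need R11 (Rule 4), but R11 is never established.
Reached: T1 and R35 — 2 of the 4.

2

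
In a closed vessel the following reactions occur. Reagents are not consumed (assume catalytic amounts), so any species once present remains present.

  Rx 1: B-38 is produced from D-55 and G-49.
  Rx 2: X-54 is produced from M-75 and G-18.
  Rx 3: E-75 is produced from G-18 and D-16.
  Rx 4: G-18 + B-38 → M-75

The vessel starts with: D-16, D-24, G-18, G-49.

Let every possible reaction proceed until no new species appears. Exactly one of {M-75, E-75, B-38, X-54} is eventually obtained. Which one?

G-18 and D-16 present → E-75 forms (Rx 3).
M-75 would need G-18 and B-38 (Rx 4), but B-38 never forms. X-54 would need M-75 and G-18 (Rx 2), but M-75 never forms. B-38 would need D-55 and G-49 (Rx 1), but D-55 never forms.

E-75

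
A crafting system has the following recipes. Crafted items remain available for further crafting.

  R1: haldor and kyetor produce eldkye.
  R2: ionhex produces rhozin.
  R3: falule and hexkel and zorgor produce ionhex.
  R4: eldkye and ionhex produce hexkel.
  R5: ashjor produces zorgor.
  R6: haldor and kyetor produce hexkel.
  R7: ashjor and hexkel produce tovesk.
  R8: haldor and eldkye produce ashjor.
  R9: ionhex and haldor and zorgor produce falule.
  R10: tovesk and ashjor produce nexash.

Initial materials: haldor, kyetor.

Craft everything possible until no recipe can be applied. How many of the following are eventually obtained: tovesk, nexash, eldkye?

haldor and kyetor → hexkel (R6).
haldor and kyetor → eldkye (R1).
haldor and eldkye → ashjor (R8).
Using R7, ashjor and hexkel make tovesk.
Using R10, tovesk and ashjor make nexash.
tovesk: reached.
nexash: reached.
eldkye: reached.
All 3 are reached.

3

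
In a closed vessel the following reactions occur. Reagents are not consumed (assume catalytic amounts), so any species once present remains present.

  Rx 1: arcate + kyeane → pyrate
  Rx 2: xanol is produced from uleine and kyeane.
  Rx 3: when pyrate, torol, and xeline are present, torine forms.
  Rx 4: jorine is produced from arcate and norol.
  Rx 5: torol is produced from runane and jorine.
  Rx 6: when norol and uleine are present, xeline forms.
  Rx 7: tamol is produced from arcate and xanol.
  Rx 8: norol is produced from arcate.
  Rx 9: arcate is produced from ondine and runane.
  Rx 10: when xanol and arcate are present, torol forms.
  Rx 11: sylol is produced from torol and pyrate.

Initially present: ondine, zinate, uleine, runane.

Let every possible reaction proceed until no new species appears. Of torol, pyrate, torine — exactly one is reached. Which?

torol

ondine and runane present → arcate forms (Rx 9).
arcate present → norol forms (Rx 8).
arcate and norol present → jorine forms (Rx 4).
runane and jorine present → torol forms (Rx 5).
torine would need pyrate, torol, and xeline (Rx 3), but pyrate never forms. pyrate would need arcate and kyeane (Rx 1), but kyeane never forms.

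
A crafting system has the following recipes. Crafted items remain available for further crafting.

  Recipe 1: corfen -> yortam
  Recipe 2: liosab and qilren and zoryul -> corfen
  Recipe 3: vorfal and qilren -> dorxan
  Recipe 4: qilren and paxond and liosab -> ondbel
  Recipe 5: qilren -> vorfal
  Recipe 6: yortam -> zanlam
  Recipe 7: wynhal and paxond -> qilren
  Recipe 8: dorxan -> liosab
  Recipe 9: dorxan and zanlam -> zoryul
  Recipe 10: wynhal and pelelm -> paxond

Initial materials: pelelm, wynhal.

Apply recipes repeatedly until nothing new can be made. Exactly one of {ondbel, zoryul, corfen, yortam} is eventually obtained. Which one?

ondbel

Using Recipe 10, wynhal and pelelm make paxond.
wynhal and paxond -> qilren (Recipe 7).
qilren -> vorfal (Recipe 5).
vorfal and qilren -> dorxan (Recipe 3).
dorxan -> liosab (Recipe 8).
qilren and paxond and liosab -> ondbel (Recipe 4).
yortam would need corfen (Recipe 1), but corfen is never obtained. zoryul would need dorxan and zanlam (Recipe 9), but zanlam is never obtained. corfen would need liosab, qilren, and zoryul (Recipe 2), but zoryul is never obtained.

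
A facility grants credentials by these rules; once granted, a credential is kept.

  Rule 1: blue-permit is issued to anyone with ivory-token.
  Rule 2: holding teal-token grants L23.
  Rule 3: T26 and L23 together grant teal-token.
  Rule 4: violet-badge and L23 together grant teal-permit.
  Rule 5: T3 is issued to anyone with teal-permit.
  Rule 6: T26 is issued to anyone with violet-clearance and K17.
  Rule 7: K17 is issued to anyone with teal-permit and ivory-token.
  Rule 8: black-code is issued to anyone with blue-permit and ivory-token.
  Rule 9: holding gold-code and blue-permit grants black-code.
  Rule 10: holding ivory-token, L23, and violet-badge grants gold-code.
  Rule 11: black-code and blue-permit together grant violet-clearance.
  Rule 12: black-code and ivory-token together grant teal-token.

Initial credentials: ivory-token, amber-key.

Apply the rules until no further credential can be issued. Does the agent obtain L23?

Holding ivory-token grants blue-permit (Rule 1).
Holding blue-permit and ivory-token grants black-code (Rule 8).
Holding black-code and ivory-token grants teal-token (Rule 12).
Holding teal-token grants L23 (Rule 2).

Yes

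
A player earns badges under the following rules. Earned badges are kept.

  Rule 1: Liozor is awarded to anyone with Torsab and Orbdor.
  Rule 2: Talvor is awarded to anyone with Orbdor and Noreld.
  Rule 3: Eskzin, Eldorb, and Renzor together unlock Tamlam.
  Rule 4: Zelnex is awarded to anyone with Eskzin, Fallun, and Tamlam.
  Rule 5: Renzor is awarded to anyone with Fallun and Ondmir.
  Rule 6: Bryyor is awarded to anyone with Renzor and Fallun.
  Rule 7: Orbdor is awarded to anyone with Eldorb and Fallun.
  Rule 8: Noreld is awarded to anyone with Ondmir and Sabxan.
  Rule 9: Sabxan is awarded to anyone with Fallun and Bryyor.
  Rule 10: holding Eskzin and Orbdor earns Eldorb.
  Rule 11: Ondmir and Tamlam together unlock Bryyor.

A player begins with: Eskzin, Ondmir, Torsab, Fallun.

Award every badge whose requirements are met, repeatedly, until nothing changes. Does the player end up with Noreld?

With Fallun and Ondmir, Renzor is earned (Rule 5).
With Renzor and Fallun, Bryyor is earned (Rule 6).
With Fallun and Bryyor, Sabxan is earned (Rule 9).
With Ondmir and Sabxan, Noreld is earned (Rule 8).

Yes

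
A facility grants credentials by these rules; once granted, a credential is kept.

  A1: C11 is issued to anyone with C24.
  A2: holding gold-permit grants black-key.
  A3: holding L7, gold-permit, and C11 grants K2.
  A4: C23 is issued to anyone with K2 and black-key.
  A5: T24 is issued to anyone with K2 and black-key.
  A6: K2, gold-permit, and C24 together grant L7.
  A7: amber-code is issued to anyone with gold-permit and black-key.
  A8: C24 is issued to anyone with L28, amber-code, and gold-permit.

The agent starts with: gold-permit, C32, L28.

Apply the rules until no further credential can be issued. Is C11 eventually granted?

Holding gold-permit grants black-key (A2).
Holding gold-permit and black-key grants amber-code (A7).
Holding L28, amber-code, and gold-permit grants C24 (A8).
Holding C24 grants C11 (A1).

Yes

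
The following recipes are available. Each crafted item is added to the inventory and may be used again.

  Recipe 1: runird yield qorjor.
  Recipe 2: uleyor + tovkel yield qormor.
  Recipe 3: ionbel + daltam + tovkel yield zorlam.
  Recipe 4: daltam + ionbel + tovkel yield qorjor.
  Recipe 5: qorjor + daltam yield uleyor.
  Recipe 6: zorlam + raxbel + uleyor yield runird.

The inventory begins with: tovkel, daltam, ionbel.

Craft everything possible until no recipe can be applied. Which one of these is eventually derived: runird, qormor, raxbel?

daltam + ionbel + tovkel → qorjor (Recipe 4).
Using Recipe 5, qorjor and daltam make uleyor.
Using Recipe 2, uleyor and tovkel make qormor.
No rule produces raxbel, and it is not given. runird would need zorlam, raxbel, and uleyor (Recipe 6), but raxbel is never obtained.

qormor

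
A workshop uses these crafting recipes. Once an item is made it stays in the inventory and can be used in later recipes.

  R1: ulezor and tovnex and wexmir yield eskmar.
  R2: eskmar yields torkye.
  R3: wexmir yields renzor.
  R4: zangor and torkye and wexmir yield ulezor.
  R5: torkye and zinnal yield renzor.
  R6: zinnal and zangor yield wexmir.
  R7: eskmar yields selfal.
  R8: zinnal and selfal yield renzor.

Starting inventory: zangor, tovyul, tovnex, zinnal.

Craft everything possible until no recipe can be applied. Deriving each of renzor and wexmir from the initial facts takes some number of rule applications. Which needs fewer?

wexmir

wexmir: Using R6, zinnal and zangor make wexmir. [1 rule application]
renzor: zinnal and zangor → wexmir (R6). wexmir → renzor (R3). [2 rule applications]
wexmir needs fewer.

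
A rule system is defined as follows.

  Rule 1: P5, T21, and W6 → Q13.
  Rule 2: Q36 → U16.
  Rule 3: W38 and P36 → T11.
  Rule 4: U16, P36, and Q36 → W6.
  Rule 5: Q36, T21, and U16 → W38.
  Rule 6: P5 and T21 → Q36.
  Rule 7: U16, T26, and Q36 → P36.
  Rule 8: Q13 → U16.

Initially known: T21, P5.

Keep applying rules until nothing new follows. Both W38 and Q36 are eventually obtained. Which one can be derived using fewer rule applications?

Q36: P5 and T21 hold, so Q36 follows (Rule 6). [1 rule application]
W38: From P5 and T21, Rule 6 gives Q36. From Q36, Rule 2 gives U16. Q36, T21, and U16 hold, so W38 follows (Rule 5). [3 rule applications]
Q36 needs fewer.

Q36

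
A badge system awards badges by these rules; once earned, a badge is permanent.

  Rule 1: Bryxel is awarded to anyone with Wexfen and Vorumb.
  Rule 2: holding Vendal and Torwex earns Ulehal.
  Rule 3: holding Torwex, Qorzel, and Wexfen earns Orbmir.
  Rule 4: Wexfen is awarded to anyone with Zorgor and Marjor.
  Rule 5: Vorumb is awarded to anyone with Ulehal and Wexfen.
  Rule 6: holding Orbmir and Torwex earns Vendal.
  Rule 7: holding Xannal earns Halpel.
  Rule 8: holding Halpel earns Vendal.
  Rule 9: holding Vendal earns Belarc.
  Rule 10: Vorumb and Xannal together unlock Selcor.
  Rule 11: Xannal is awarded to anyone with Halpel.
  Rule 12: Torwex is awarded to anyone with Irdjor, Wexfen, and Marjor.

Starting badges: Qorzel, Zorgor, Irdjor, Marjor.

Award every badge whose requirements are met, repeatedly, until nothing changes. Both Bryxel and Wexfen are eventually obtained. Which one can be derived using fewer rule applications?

Wexfen

Wexfen: With Zorgor and Marjor, Wexfen is earned (Rule 4). [1 rule application]
Bryxel: With Zorgor and Marjor, Wexfen is earned (Rule 4). With Irdjor, Wexfen, and Marjor, Torwex is earned (Rule 12). With Torwex, Qorzel, and Wexfen, Orbmir is earned (Rule 3). With Orbmir and Torwex, Vendal is earned (Rule 6). With Vendal and Torwex, Ulehal is earned (Rule 2). With Ulehal and Wexfen, Vorumb is earned (Rule 5). With Wexfen and Vorumb, Bryxel is earned (Rule 1). [7 rule applications]
Wexfen needs fewer.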